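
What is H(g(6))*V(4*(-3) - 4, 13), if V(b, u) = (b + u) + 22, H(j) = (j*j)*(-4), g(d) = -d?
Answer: -2736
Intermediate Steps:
H(j) = -4*j**2 (H(j) = j**2*(-4) = -4*j**2)
V(b, u) = 22 + b + u
H(g(6))*V(4*(-3) - 4, 13) = (-4*(-1*6)**2)*(22 + (4*(-3) - 4) + 13) = (-4*(-6)**2)*(22 + (-12 - 4) + 13) = (-4*36)*(22 - 16 + 13) = -144*19 = -2736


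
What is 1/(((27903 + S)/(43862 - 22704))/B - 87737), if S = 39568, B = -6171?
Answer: -130566018/11455470788737 ≈ -1.1398e-5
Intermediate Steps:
1/(((27903 + S)/(43862 - 22704))/B - 87737) = 1/(((27903 + 39568)/(43862 - 22704))/(-6171) - 87737) = 1/((67471/21158)*(-1/6171) - 87737) = 1/(-67471/130566018 - 87737) = 1/(-11455470788737/130566018) = -130566018/11455470788737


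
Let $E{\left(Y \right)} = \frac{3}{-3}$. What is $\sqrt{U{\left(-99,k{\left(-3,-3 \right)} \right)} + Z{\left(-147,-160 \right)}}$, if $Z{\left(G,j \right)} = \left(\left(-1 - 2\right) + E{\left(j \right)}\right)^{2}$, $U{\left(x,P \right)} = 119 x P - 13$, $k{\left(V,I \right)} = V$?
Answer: $\sqrt{35346} \approx 188.01$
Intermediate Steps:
$E{\left(Y \right)} = -1$ ($E{\left(Y \right)} = 3 \left(- \frac{1}{3}\right) = -1$)
$U{\left(x,P \right)} = -13 + 119 P x$ ($U{\left(x,P \right)} = 119 P x - 13 = -13 + 119 P x$)
$Z{\left(G,j \right)} = 16$ ($Z{\left(G,j \right)} = \left(\left(-1 - 2\right) - 1\right)^{2} = \left(-3 - 1\right)^{2} = \left(-4\right)^{2} = 16$)
$\sqrt{U{\left(-99,k{\left(-3,-3 \right)} \right)} + Z{\left(-147,-160 \right)}} = \sqrt{\left(-13 + 119 \left(-3\right) \left(-99\right)\right) + 16} = \sqrt{\left(-13 + 35343\right) + 16} = \sqrt{35330 + 16} = \sqrt{35346}$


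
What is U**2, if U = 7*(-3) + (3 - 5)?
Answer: 529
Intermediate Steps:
U = -23 (U = -21 - 2 = -23)
U**2 = (-23)**2 = 529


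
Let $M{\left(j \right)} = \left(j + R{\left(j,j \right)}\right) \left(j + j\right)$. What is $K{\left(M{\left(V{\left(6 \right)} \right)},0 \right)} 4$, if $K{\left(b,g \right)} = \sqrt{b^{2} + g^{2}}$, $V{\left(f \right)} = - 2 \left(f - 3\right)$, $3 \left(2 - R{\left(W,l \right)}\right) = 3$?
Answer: $240$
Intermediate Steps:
$R{\left(W,l \right)} = 1$ ($R{\left(W,l \right)} = 2 - 1 = 1$)
$V{\left(f \right)} = 6 - 2 f$ ($V{\left(f \right)} = - 2 \left(-3 + f\right) = 6 - 2 f$)
$M{\left(j \right)} = 2 j \left(1 + j\right)$ ($M{\left(j \right)} = \left(j + 1\right) \left(j + j\right) = \left(1 + j\right) 2 j = 2 j \left(1 + j\right)$)
$K{\left(M{\left(V{\left(6 \right)} \right)},0 \right)} 4 = \sqrt{\left(2 \left(6 - 12\right) \left(1 + \left(6 - 12\right)\right)\right)^{2} + 0^{2}} \cdot 4 = \sqrt{\left(2 \left(6 - 12\right) \left(1 + \left(6 - 12\right)\right)\right)^{2} + 0} \cdot 4 = \sqrt{\left(2 \left(-6\right) \left(1 - 6\right)\right)^{2} + 0} \cdot 4 = \sqrt{\left(2 \left(-6\right) \left(-5\right)\right)^{2} + 0} \cdot 4 = \sqrt{60^{2} + 0} \cdot 4 = \sqrt{3600 + 0} \cdot 4 = \sqrt{3600} \cdot 4 = 60 \cdot 4 = 240$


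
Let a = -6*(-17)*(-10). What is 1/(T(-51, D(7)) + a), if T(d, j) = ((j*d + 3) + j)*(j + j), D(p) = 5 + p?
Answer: -1/15348 ≈ -6.5155e-5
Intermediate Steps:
T(d, j) = 2*j*(3 + j + d*j) (T(d, j) = ((d*j + 3) + j)*(2*j) = ((3 + d*j) + j)*(2*j) = (3 + j + d*j)*(2*j) = 2*j*(3 + j + d*j))
a = -1020 (a = 102*(-10) = -1020)
1/(T(-51, D(7)) + a) = 1/(2*(5 + 7)*(3 + (5 + 7) - 51*(5 + 7)) - 1020) = 1/(2*12*(3 + 12 - 51*12) - 1020) = 1/(2*12*(3 + 12 - 612) - 1020) = 1/(2*12*(-597) - 1020) = 1/(-14328 - 1020) = 1/(-15348) = -1/15348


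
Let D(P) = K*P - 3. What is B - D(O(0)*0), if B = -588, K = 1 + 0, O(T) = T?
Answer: -585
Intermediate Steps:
K = 1
D(P) = -3 + P (D(P) = 1*P - 3 = P - 3 = -3 + P)
B - D(O(0)*0) = -588 - (-3 + 0*0) = -588 - (-3 + 0) = -588 - 1*(-3) = -588 + 3 = -585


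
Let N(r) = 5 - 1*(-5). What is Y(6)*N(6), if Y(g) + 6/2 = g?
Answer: 30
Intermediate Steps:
N(r) = 10 (N(r) = 5 + 5 = 10)
Y(g) = -3 + g
Y(6)*N(6) = (-3 + 6)*10 = 3*10 = 30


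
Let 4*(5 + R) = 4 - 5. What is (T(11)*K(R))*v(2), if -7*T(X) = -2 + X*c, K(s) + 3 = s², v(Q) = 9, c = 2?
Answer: -17685/28 ≈ -631.61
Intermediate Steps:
R = -21/4 (R = -5 + (4 - 5)/4 = -5 + (¼)*(-1) = -5 - ¼ = -21/4 ≈ -5.2500)
K(s) = -3 + s²
T(X) = 2/7 - 2*X/7 (T(X) = -(-2 + X*2)/7 = -(-2 + 2*X)/7 = 2/7 - 2*X/7)
(T(11)*K(R))*v(2) = ((2/7 - 2/7*11)*(-3 + (-21/4)²))*9 = ((2/7 - 22/7)*(-3 + 441/16))*9 = -20/7*393/16*9 = -1965/28*9 = -17685/28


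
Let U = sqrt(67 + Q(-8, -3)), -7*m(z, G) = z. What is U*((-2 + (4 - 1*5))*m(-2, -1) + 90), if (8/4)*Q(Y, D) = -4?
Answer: 624*sqrt(65)/7 ≈ 718.69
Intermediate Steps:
m(z, G) = -z/7
Q(Y, D) = -2 (Q(Y, D) = (1/2)*(-4) = -2)
U = sqrt(65) (U = sqrt(67 - 2) = sqrt(65) ≈ 8.0623)
U*((-2 + (4 - 1*5))*m(-2, -1) + 90) = sqrt(65)*((-2 + (4 - 1*5))*(-1/7*(-2)) + 90) = sqrt(65)*((-2 + (4 - 5))*(2/7) + 90) = sqrt(65)*((-2 - 1)*(2/7) + 90) = sqrt(65)*(-3*2/7 + 90) = sqrt(65)*(-6/7 + 90) = sqrt(65)*(624/7) = 624*sqrt(65)/7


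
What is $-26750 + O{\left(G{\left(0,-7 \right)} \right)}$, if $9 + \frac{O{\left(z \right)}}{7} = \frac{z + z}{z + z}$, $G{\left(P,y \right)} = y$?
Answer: $-26806$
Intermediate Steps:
$O{\left(z \right)} = -56$ ($O{\left(z \right)} = -63 + 7 \frac{z + z}{z + z} = -63 + 7 \frac{2 z}{2 z} = -63 + 7 \cdot 2 z \frac{1}{2 z} = -63 + 7 \cdot 1 = -63 + 7 = -56$)
$-26750 + O{\left(G{\left(0,-7 \right)} \right)} = -26750 - 56 = -26806$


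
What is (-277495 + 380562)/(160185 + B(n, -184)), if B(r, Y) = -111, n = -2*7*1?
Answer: 103067/160074 ≈ 0.64387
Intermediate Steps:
n = -14 (n = -14*1 = -14)
(-277495 + 380562)/(160185 + B(n, -184)) = (-277495 + 380562)/(160185 - 111) = 103067/160074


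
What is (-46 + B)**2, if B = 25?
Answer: 441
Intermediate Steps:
(-46 + B)**2 = (-46 + 25)**2 = (-21)**2 = 441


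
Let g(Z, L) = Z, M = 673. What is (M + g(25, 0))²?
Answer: 487204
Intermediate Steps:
(M + g(25, 0))² = (673 + 25)² = 698² = 487204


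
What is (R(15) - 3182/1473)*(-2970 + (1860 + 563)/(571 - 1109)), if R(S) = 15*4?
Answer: -68170455517/396237 ≈ -1.7204e+5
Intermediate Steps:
R(S) = 60
(R(15) - 3182/1473)*(-2970 + (1860 + 563)/(571 - 1109)) = (60 - 3182/1473)*(-2970 + (1860 + 563)/(571 - 1109)) = (60 - 3182*1/1473)*(-2970 + 2423/(-538)) = (60 - 3182/1473)*(-2970 + 2423*(-1/538)) = 85198*(-2970 - 2423/538)/1473 = (85198/1473)*(-1600283/538) = -68170455517/396237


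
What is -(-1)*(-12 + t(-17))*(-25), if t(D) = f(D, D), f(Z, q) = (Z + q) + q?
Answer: 1575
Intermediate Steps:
f(Z, q) = Z + 2*q
t(D) = 3*D (t(D) = D + 2*D = 3*D)
-(-1)*(-12 + t(-17))*(-25) = -(-1)*(-12 + 3*(-17))*(-25) = -(-1)*(-12 - 51)*(-25) = -(-1)*(-63*(-25)) = -(-1)*1575 = -1*(-1575) = 1575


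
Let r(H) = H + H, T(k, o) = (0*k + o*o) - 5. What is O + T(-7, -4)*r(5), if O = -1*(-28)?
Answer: 138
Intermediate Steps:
T(k, o) = -5 + o² (T(k, o) = (0 + o²) - 5 = o² - 5 = -5 + o²)
r(H) = 2*H
O = 28
O + T(-7, -4)*r(5) = 28 + (-5 + (-4)²)*(2*5) = 28 + (-5 + 16)*10 = 28 + 11*10 = 28 + 110 = 138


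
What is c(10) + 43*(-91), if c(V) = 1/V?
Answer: -39129/10 ≈ -3912.9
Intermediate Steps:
c(10) + 43*(-91) = 1/10 + 43*(-91) = 1/10 - 3913 = -39129/10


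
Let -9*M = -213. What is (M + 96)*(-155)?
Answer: -55645/3 ≈ -18548.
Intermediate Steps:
M = 71/3 (M = -1/9*(-213) = 71/3 ≈ 23.667)
(M + 96)*(-155) = (71/3 + 96)*(-155) = (359/3)*(-155) = -55645/3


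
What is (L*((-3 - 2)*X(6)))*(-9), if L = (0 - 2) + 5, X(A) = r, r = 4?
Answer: 540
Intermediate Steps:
X(A) = 4
L = 3 (L = -2 + 5 = 3)
(L*((-3 - 2)*X(6)))*(-9) = (3*((-3 - 2)*4))*(-9) = (3*(-5*4))*(-9) = (3*(-20))*(-9) = -60*(-9) = 540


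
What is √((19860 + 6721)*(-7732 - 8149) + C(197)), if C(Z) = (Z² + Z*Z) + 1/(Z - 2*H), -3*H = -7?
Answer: 2*I*√35128607498754/577 ≈ 20544.0*I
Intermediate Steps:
H = 7/3 (H = -⅓*(-7) = 7/3 ≈ 2.3333)
C(Z) = 1/(-14/3 + Z) + 2*Z² (C(Z) = (Z² + Z*Z) + 1/(Z - 2*7/3) = (Z² + Z²) + 1/(Z - 14/3) = 2*Z² + 1/(-14/3 + Z) = 1/(-14/3 + Z) + 2*Z²)
√((19860 + 6721)*(-7732 - 8149) + C(197)) = √((19860 + 6721)*(-7732 - 8149) + (3 - 28*197² + 6*197³)/(-14 + 3*197)) = √(26581*(-15881) + (3 - 28*38809 + 6*7645373)/(-14 + 591)) = √(-422132861 + (3 - 1086652 + 45872238)/577) = √(-422132861 + (1/577)*44785589) = √(-422132861 + 44785589/577) = √(-243525875208/577) = 2*I*√35128607498754/577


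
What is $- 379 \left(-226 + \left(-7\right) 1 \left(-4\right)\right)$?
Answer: $75042$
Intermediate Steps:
$- 379 \left(-226 + \left(-7\right) 1 \left(-4\right)\right) = - 379 \left(-226 - -28\right) = - 379 \left(-226 + 28\right) = \left(-379\right) \left(-198\right) = 75042$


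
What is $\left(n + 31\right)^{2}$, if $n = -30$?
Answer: $1$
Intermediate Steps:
$\left(n + 31\right)^{2} = \left(-30 + 31\right)^{2} = 1^{2} = 1$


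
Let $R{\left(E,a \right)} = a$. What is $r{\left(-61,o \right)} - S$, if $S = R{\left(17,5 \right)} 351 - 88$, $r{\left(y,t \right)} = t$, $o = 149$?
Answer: $-1518$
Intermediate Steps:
$S = 1667$ ($S = 5 \cdot 351 - 88 = 1755 - 88 = 1667$)
$r{\left(-61,o \right)} - S = 149 - 1667 = -1518$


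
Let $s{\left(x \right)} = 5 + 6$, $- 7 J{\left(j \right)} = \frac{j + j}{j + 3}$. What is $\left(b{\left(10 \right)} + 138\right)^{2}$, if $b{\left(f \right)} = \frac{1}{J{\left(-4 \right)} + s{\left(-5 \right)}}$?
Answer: $\frac{90801841}{4761} \approx 19072.0$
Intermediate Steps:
$J{\left(j \right)} = - \frac{2 j}{7 \left(3 + j\right)}$ ($J{\left(j \right)} = - \frac{\left(j + j\right) \frac{1}{j + 3}}{7} = - \frac{2 j \frac{1}{3 + j}}{7} = - \frac{2 j}{7 \left(3 + j\right)}$)
$s{\left(x \right)} = 11$
$b{\left(f \right)} = \frac{7}{69}$ ($b{\left(f \right)} = \frac{1}{\left(-2\right) \left(-4\right) \frac{1}{21 + 7 \left(-4\right)} + 11} = \frac{1}{\left(-2\right) \left(-4\right) \frac{1}{21 - 28} + 11} = \frac{1}{\left(-2\right) \left(-4\right) \frac{1}{-7} + 11} = \frac{1}{\left(-2\right) \left(-4\right) \left(- \frac{1}{7}\right) + 11} = \frac{1}{- \frac{8}{7} + 11} = \frac{1}{\frac{69}{7}} = \frac{7}{69}$)
$\left(b{\left(10 \right)} + 138\right)^{2} = \left(\frac{7}{69} + 138\right)^{2} = \left(\frac{9529}{69}\right)^{2} = \frac{90801841}{4761}$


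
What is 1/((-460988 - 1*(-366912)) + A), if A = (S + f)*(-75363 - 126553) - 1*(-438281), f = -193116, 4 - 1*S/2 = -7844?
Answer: 1/35824280925 ≈ 2.7914e-11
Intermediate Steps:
S = 15696 (S = 8 - 2*(-7844) = 8 + 15688 = 15696)
A = 35824375001 (A = (15696 - 193116)*(-75363 - 126553) - 1*(-438281) = -177420*(-201916) + 438281 = 35823936720 + 438281 = 35824375001)
1/((-460988 - 1*(-366912)) + A) = 1/((-460988 - 1*(-366912)) + 35824375001) = 1/((-460988 + 366912) + 35824375001) = 1/(-94076 + 35824375001) = 1/35824280925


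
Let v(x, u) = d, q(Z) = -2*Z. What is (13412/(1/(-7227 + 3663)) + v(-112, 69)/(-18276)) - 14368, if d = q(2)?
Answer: -218465528783/4569 ≈ -4.7815e+7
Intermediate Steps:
d = -4 (d = -2*2 = -4)
v(x, u) = -4
(13412/(1/(-7227 + 3663)) + v(-112, 69)/(-18276)) - 14368 = (13412/(1/(-7227 + 3663)) - 4/(-18276)) - 14368 = (13412/(1/(-3564)) - 4*(-1/18276)) - 14368 = (13412/(-1/3564) + 1/4569) - 14368 = (13412*(-3564) + 1/4569) - 14368 = (-47800368 + 1/4569) - 14368 = -218399881391/4569 - 14368 = -218465528783/4569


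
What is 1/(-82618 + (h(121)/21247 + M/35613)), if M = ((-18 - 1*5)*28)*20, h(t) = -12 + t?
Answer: -756669411/62514783177541 ≈ -1.2104e-5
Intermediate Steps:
M = -12880 (M = ((-18 - 5)*28)*20 = -23*28*20 = -644*20 = -12880)
1/(-82618 + (h(121)/21247 + M/35613)) = 1/(-82618 + ((-12 + 121)/21247 - 12880/35613)) = 1/(-82618 + (109*(1/21247) - 12880*1/35613)) = 1/(-82618 + (109/21247 - 12880/35613)) = 1/(-82618 - 269779543/756669411) = 1/(-62514783177541/756669411) = -756669411/62514783177541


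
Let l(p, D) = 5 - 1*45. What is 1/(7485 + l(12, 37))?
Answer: 1/7445 ≈ 0.00013432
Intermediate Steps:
l(p, D) = -40 (l(p, D) = 5 - 45 = -40)
1/(7485 + l(12, 37)) = 1/(7485 - 40) = 1/7445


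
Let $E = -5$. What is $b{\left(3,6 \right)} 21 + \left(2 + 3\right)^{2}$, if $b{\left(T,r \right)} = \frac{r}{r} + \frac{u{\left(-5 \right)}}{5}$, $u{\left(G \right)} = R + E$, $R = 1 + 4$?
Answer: $46$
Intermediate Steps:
$R = 5$
$u{\left(G \right)} = 0$ ($u{\left(G \right)} = 5 - 5 = 0$)
$b{\left(T,r \right)} = 1$ ($b{\left(T,r \right)} = \frac{r}{r} + \frac{0}{5} = 1 + 0 \cdot \frac{1}{5} = 1 + 0 = 1$)
$b{\left(3,6 \right)} 21 + \left(2 + 3\right)^{2} = 1 \cdot 21 + \left(2 + 3\right)^{2} = 21 + 5^{2} = 21 + 25 = 46$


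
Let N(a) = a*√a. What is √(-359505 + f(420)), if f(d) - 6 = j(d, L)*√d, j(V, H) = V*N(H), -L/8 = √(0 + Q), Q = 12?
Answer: √(-359499 - 161280*I*3^(¼)*√35) ≈ 688.0 - 912.6*I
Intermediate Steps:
L = -16*√3 (L = -8*√(0 + 12) = -16*√3 ≈ -27.713)
N(a) = a^(3/2)
j(V, H) = V*H^(3/2)
f(d) = 6 - 64*I*3^(¾)*d^(3/2) (f(d) = 6 + (d*(-16*√3)^(3/2))*√d = 6 + (d*(-64*I*3^(¾)))*√d = 6 + (-64*I*d*3^(¾))*√d = 6 - 64*I*3^(¾)*d^(3/2))
√(-359505 + f(420)) = √(-359505 + (6 - 64*I*3^(¾)*420^(3/2))) = √(-359505 + (6 - 64*I*3^(¾)*840*√105)) = √(-359505 + (6 - 161280*I*3^(¼)*√35)) = √(-359499 - 161280*I*3^(¼)*√35)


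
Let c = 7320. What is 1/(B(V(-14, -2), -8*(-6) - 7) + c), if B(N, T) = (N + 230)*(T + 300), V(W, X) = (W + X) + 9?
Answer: 1/83363 ≈ 1.1996e-5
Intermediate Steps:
V(W, X) = 9 + W + X
B(N, T) = (230 + N)*(300 + T)
1/(B(V(-14, -2), -8*(-6) - 7) + c) = 1/((69000 + 230*(-8*(-6) - 7) + 300*(9 - 14 - 2) + (9 - 14 - 2)*(-8*(-6) - 7)) + 7320) = 1/((69000 + 230*(48 - 7) + 300*(-7) - 7*(48 - 7)) + 7320) = 1/((69000 + 230*41 - 2100 - 7*41) + 7320) = 1/((69000 + 9430 - 2100 - 287) + 7320) = 1/(76043 + 7320) = 1/83363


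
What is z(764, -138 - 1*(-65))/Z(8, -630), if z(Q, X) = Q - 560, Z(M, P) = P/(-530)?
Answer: 3604/21 ≈ 171.62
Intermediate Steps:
Z(M, P) = -P/530 (Z(M, P) = P*(-1/530) = -P/530)
z(Q, X) = -560 + Q
z(764, -138 - 1*(-65))/Z(8, -630) = (-560 + 764)/((-1/530*(-630))) = 204/(63/53) = 204*(53/63) = 3604/21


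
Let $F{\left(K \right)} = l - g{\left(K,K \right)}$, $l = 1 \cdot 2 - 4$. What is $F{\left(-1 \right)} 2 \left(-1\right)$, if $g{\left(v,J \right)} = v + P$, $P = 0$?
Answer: $2$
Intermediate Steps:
$g{\left(v,J \right)} = v$ ($g{\left(v,J \right)} = v + 0 = v$)
$l = -2$ ($l = 2 - 4 = -2$)
$F{\left(K \right)} = -2 - K$
$F{\left(-1 \right)} 2 \left(-1\right) = \left(-2 - -1\right) 2 \left(-1\right) = \left(-2 + 1\right) 2 \left(-1\right) = \left(-1\right) 2 \left(-1\right) = \left(-2\right) \left(-1\right) = 2$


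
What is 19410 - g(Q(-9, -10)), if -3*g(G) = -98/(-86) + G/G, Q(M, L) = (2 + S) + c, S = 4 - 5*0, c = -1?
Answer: 2503982/129 ≈ 19411.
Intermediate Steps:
S = 4 (S = 4 + 0 = 4)
Q(M, L) = 5 (Q(M, L) = (2 + 4) - 1 = 6 - 1 = 5)
g(G) = -92/129 (g(G) = -(-98/(-86) + G/G)/3 = -(-98*(-1/86) + 1)/3 = -(49/43 + 1)/3 = -1/3*92/43 = -92/129)
19410 - g(Q(-9, -10)) = 19410 - 1*(-92/129) = 19410 + 92/129 = 2503982/129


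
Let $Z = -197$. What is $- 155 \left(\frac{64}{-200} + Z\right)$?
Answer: $\frac{152923}{5} \approx 30585.0$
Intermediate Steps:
$- 155 \left(\frac{64}{-200} + Z\right) = - 155 \left(\frac{64}{-200} - 197\right) = - 155 \left(64 \left(- \frac{1}{200}\right) - 197\right) = - 155 \left(- \frac{8}{25} - 197\right) = \left(-155\right) \left(- \frac{4933}{25}\right) = \frac{152923}{5}$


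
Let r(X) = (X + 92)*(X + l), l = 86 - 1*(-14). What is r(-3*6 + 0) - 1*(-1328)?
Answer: 7396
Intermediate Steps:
l = 100 (l = 86 + 14 = 100)
r(X) = (92 + X)*(100 + X) (r(X) = (X + 92)*(X + 100) = (92 + X)*(100 + X))
r(-3*6 + 0) - 1*(-1328) = (9200 + (-3*6 + 0)² + 192*(-3*6 + 0)) - 1*(-1328) = (9200 + (-18 + 0)² + 192*(-18 + 0)) + 1328 = (9200 + (-18)² + 192*(-18)) + 1328 = (9200 + 324 - 3456) + 1328 = 6068 + 1328 = 7396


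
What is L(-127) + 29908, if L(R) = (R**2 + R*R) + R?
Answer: 62039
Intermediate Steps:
L(R) = R + 2*R**2 (L(R) = (R**2 + R**2) + R = 2*R**2 + R = R + 2*R**2)
L(-127) + 29908 = -127*(1 + 2*(-127)) + 29908 = -127*(1 - 254) + 29908 = -127*(-253) + 29908 = 32131 + 29908 = 62039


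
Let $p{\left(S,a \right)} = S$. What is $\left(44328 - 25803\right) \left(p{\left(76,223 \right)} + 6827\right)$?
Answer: $127878075$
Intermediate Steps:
$\left(44328 - 25803\right) \left(p{\left(76,223 \right)} + 6827\right) = \left(44328 - 25803\right) \left(76 + 6827\right) = 18525 \cdot 6903 = 127878075$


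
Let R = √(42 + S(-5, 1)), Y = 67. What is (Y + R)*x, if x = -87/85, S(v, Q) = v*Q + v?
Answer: -5829/85 - 348*√2/85 ≈ -74.366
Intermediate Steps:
S(v, Q) = v + Q*v (S(v, Q) = Q*v + v = v + Q*v)
x = -87/85 (x = -87*1/85 = -87/85 ≈ -1.0235)
R = 4*√2 (R = √(42 - 5*(1 + 1)) = √(42 - 5*2) = √(42 - 10) = √32 = 4*√2 ≈ 5.6569)
(Y + R)*x = (67 + 4*√2)*(-87/85) = -5829/85 - 348*√2/85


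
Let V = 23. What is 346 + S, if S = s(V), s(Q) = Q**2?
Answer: 875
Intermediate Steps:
S = 529 (S = 23**2 = 529)
346 + S = 346 + 529 = 875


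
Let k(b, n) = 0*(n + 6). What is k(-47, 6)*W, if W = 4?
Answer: 0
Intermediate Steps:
k(b, n) = 0 (k(b, n) = 0*(6 + n) = 0)
k(-47, 6)*W = 0*4 = 0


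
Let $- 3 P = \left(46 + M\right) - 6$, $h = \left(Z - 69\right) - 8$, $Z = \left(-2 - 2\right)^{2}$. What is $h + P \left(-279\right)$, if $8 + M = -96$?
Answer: $-6013$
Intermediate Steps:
$Z = 16$ ($Z = \left(-4\right)^{2} = 16$)
$M = -104$ ($M = -8 - 96 = -104$)
$h = -61$ ($h = \left(16 - 69\right) - 8 = -53 - 8 = -61$)
$P = \frac{64}{3}$ ($P = - \frac{\left(46 - 104\right) - 6}{3} = - \frac{-58 - 6}{3} = \left(- \frac{1}{3}\right) \left(-64\right) = \frac{64}{3} \approx 21.333$)
$h + P \left(-279\right) = -61 + \frac{64}{3} \left(-279\right) = -61 - 5952 = -6013$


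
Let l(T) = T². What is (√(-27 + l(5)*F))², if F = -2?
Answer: -77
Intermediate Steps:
(√(-27 + l(5)*F))² = (√(-27 + 5²*(-2)))² = (√(-27 + 25*(-2)))² = (√(-27 - 50))² = (√(-77))² = (I*√77)² = -77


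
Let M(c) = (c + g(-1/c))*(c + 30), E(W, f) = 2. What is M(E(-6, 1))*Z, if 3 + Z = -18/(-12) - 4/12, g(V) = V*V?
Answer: -132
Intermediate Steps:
g(V) = V²
Z = -11/6 (Z = -3 + (-18/(-12) - 4/12) = -3 + (-18*(-1/12) - 4*1/12) = -3 + (3/2 - ⅓) = -3 + 7/6 = -11/6 ≈ -1.8333)
M(c) = (30 + c)*(c + c⁻²) (M(c) = (c + (-1/c)²)*(c + 30) = (c + c⁻²)*(30 + c) = (30 + c)*(c + c⁻²))
M(E(-6, 1))*Z = ((30 + 2 + 2³*(30 + 2))/2²)*(-11/6) = ((30 + 2 + 8*32)/4)*(-11/6) = ((30 + 2 + 256)/4)*(-11/6) = ((¼)*288)*(-11/6) = 72*(-11/6) = -132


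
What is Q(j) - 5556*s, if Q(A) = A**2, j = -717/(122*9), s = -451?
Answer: 335661107857/133956 ≈ 2.5058e+6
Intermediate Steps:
j = -239/366 (j = -717/1098 = -717*1/1098 = -239/366 ≈ -0.65301)
Q(j) - 5556*s = (-239/366)**2 - 5556*(-451) = 57121/133956 - 1*(-2505756) = 57121/133956 + 2505756 = 335661107857/133956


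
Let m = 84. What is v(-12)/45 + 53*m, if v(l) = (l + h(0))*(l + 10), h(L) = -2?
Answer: 200368/45 ≈ 4452.6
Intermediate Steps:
v(l) = (-2 + l)*(10 + l) (v(l) = (l - 2)*(l + 10) = (-2 + l)*(10 + l))
v(-12)/45 + 53*m = (-20 + (-12)² + 8*(-12))/45 + 53*84 = (-20 + 144 - 96)*(1/45) + 4452 = 28*(1/45) + 4452 = 28/45 + 4452 = 200368/45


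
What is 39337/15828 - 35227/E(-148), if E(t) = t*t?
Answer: 76016173/86674128 ≈ 0.87703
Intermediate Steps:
E(t) = t²
39337/15828 - 35227/E(-148) = 39337/15828 - 35227/((-148)²) = 39337*(1/15828) - 35227/21904 = 39337/15828 - 35227*1/21904 = 39337/15828 - 35227/21904 = 76016173/86674128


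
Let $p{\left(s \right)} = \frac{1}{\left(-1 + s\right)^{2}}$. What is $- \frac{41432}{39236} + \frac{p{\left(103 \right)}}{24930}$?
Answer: $- \frac{158033662703}{149657482440} \approx -1.056$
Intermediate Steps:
$p{\left(s \right)} = \frac{1}{\left(-1 + s\right)^{2}}$
$- \frac{41432}{39236} + \frac{p{\left(103 \right)}}{24930} = - \frac{41432}{39236} + \frac{1}{\left(-1 + 103\right)^{2} \cdot 24930} = \left(-41432\right) \frac{1}{39236} + \frac{1}{10404} \cdot \frac{1}{24930} = - \frac{10358}{9809} + \frac{1}{10404} \cdot \frac{1}{24930} = - \frac{10358}{9809} + \frac{1}{259371720} = - \frac{158033662703}{149657482440}$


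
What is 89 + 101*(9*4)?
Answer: 3725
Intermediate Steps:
89 + 101*(9*4) = 89 + 101*36 = 89 + 3636 = 3725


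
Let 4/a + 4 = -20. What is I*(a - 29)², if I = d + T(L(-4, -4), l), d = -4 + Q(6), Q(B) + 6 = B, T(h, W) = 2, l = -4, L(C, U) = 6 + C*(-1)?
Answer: -30625/18 ≈ -1701.4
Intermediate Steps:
L(C, U) = 6 - C
a = -⅙ (a = 4/(-4 - 20) = 4/(-24) = 4*(-1/24) = -⅙ ≈ -0.16667)
Q(B) = -6 + B
d = -4 (d = -4 + (-6 + 6) = -4 + 0 = -4)
I = -2 (I = -4 + 2 = -2)
I*(a - 29)² = -2*(-⅙ - 29)² = -2*(-175/6)² = -2*30625/36 = -30625/18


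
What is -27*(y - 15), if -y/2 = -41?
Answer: -1809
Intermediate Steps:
y = 82 (y = -2*(-41) = 82)
-27*(y - 15) = -27*(82 - 15) = -27*67 = -1809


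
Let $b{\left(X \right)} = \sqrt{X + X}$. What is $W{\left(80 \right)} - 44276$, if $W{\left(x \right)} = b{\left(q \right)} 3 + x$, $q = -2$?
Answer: $-44196 + 6 i \approx -44196.0 + 6.0 i$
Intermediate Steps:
$b{\left(X \right)} = \sqrt{2} \sqrt{X}$ ($b{\left(X \right)} = \sqrt{2 X} = \sqrt{2} \sqrt{X}$)
$W{\left(x \right)} = x + 6 i$ ($W{\left(x \right)} = \sqrt{2} \sqrt{-2} \cdot 3 + x = \sqrt{2} i \sqrt{2} \cdot 3 + x = 2 i 3 + x = 6 i + x = x + 6 i$)
$W{\left(80 \right)} - 44276 = \left(80 + 6 i\right) - 44276 = -44196 + 6 i$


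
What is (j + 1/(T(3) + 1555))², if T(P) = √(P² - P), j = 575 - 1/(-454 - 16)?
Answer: 427026678930764396062561/1291561628855344900 - 653472783619*√6/1374001732824835 ≈ 3.3063e+5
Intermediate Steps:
j = 270251/470 (j = 575 - 1/(-470) = 575 - 1*(-1/470) = 575 + 1/470 = 270251/470 ≈ 575.00)
(j + 1/(T(3) + 1555))² = (270251/470 + 1/(√(3*(-1 + 3)) + 1555))² = (270251/470 + 1/(√(3*2) + 1555))² = (270251/470 + 1/(√6 + 1555))² = (270251/470 + 1/(1555 + √6))²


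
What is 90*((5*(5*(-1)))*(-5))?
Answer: 11250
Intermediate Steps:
90*((5*(5*(-1)))*(-5)) = 90*((5*(-5))*(-5)) = 90*(-25*(-5)) = 90*125 = 11250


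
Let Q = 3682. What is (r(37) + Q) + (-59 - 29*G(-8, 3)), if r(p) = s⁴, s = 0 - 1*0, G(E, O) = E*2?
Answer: 4087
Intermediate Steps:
G(E, O) = 2*E
s = 0 (s = 0 + 0 = 0)
r(p) = 0 (r(p) = 0⁴ = 0)
(r(37) + Q) + (-59 - 29*G(-8, 3)) = (0 + 3682) + (-59 - 58*(-8)) = 3682 + (-59 - 29*(-16)) = 3682 + (-59 + 464) = 3682 + 405 = 4087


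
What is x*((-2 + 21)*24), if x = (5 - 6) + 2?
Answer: 456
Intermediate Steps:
x = 1 (x = -1 + 2 = 1)
x*((-2 + 21)*24) = 1*((-2 + 21)*24) = 1*(19*24) = 1*456 = 456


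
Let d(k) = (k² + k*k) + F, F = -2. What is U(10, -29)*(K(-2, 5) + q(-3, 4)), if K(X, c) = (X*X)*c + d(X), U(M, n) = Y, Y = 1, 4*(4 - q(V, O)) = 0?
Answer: 30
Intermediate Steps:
q(V, O) = 4 (q(V, O) = 4 - ¼*0 = 4 + 0 = 4)
d(k) = -2 + 2*k² (d(k) = (k² + k*k) - 2 = (k² + k²) - 2 = 2*k² - 2 = -2 + 2*k²)
U(M, n) = 1
K(X, c) = -2 + 2*X² + c*X² (K(X, c) = (X*X)*c + (-2 + 2*X²) = X²*c + (-2 + 2*X²) = c*X² + (-2 + 2*X²) = -2 + 2*X² + c*X²)
U(10, -29)*(K(-2, 5) + q(-3, 4)) = 1*((-2 + 2*(-2)² + 5*(-2)²) + 4) = 1*((-2 + 2*4 + 5*4) + 4) = 1*((-2 + 8 + 20) + 4) = 1*(26 + 4) = 1*30 = 30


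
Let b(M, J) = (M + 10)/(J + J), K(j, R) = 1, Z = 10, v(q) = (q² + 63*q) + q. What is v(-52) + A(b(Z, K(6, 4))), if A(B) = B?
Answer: -614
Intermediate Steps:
v(q) = q² + 64*q
b(M, J) = (10 + M)/(2*J) (b(M, J) = (10 + M)/((2*J)) = (10 + M)*(1/(2*J)) = (10 + M)/(2*J))
v(-52) + A(b(Z, K(6, 4))) = -52*(64 - 52) + (½)*(10 + 10)/1 = -52*12 + (½)*1*20 = -624 + 10 = -614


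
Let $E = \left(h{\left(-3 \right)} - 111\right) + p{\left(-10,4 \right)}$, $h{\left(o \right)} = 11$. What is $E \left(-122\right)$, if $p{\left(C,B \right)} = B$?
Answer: $11712$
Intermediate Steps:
$E = -96$ ($E = \left(11 - 111\right) + 4 = -100 + 4 = -96$)
$E \left(-122\right) = \left(-96\right) \left(-122\right) = 11712$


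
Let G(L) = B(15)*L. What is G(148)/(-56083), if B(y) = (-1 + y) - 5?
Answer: -1332/56083 ≈ -0.023751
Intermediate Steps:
B(y) = -6 + y
G(L) = 9*L (G(L) = (-6 + 15)*L = 9*L)
G(148)/(-56083) = (9*148)/(-56083) = 1332*(-1/56083) = -1332/56083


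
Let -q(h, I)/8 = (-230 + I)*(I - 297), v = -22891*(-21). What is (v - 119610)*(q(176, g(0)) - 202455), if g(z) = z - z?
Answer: -270441177435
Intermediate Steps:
v = 480711
g(z) = 0
q(h, I) = -8*(-297 + I)*(-230 + I) (q(h, I) = -8*(-230 + I)*(I - 297) = -8*(-230 + I)*(-297 + I) = -8*(-297 + I)*(-230 + I))
(v - 119610)*(q(176, g(0)) - 202455) = (480711 - 119610)*((-546480 - 8*0² + 4216*0) - 202455) = 361101*((-546480 - 8*0 + 0) - 202455) = 361101*((-546480 + 0 + 0) - 202455) = 361101*(-546480 - 202455) = 361101*(-748935) = -270441177435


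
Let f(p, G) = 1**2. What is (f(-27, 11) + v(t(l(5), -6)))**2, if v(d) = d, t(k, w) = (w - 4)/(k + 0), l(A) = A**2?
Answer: 9/25 ≈ 0.36000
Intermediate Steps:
f(p, G) = 1
t(k, w) = (-4 + w)/k
(f(-27, 11) + v(t(l(5), -6)))**2 = (1 + (-4 - 6)/(5**2))**2 = (1 - 10/25)**2 = (1 + (1/25)*(-10))**2 = (1 - 2/5)**2 = (3/5)**2 = 9/25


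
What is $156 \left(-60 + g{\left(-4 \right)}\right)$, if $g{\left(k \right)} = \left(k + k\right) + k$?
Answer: $-11232$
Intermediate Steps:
$g{\left(k \right)} = 3 k$ ($g{\left(k \right)} = 2 k + k = 3 k$)
$156 \left(-60 + g{\left(-4 \right)}\right) = 156 \left(-60 + 3 \left(-4\right)\right) = 156 \left(-60 - 12\right) = 156 \left(-72\right) = -11232$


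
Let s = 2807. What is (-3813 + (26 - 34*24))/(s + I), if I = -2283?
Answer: -4603/524 ≈ -8.7843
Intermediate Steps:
(-3813 + (26 - 34*24))/(s + I) = (-3813 + (26 - 34*24))/(2807 - 2283) = (-3813 + (26 - 816))/524 = (-3813 - 790)*(1/524) = -4603*1/524 = -4603/524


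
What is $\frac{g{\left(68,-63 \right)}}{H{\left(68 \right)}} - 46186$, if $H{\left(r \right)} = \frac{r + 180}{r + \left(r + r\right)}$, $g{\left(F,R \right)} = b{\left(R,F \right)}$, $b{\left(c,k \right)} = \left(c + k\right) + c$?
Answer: $- \frac{1433245}{31} \approx -46234.0$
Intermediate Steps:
$b{\left(c,k \right)} = k + 2 c$
$g{\left(F,R \right)} = F + 2 R$
$H{\left(r \right)} = \frac{180 + r}{3 r}$ ($H{\left(r \right)} = \frac{180 + r}{r + 2 r} = \frac{180 + r}{3 r}$)
$\frac{g{\left(68,-63 \right)}}{H{\left(68 \right)}} - 46186 = \frac{68 + 2 \left(-63\right)}{\frac{1}{3} \cdot \frac{1}{68} \left(180 + 68\right)} - 46186 = \frac{68 - 126}{\frac{1}{3} \cdot \frac{1}{68} \cdot 248} - 46186 = - \frac{58}{\frac{62}{51}} - 46186 = \left(-58\right) \frac{51}{62} - 46186 = - \frac{1479}{31} - 46186 = - \frac{1433245}{31}$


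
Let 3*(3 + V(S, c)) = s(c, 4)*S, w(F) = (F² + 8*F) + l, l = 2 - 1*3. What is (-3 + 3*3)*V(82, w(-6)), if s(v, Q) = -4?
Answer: -674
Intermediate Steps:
l = -1 (l = 2 - 3 = -1)
w(F) = -1 + F² + 8*F (w(F) = (F² + 8*F) - 1 = -1 + F² + 8*F)
V(S, c) = -3 - 4*S/3 (V(S, c) = -3 + (-4*S)/3 = -3 - 4*S/3)
(-3 + 3*3)*V(82, w(-6)) = (-3 + 3*3)*(-3 - 4/3*82) = (-3 + 9)*(-3 - 328/3) = 6*(-337/3) = -674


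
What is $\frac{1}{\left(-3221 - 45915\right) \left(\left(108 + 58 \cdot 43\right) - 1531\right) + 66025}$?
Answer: $- \frac{1}{52558631} \approx -1.9026 \cdot 10^{-8}$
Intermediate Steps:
$\frac{1}{\left(-3221 - 45915\right) \left(\left(108 + 58 \cdot 43\right) - 1531\right) + 66025} = \frac{1}{- 49136 \left(\left(108 + 2494\right) - 1531\right) + 66025} = \frac{1}{- 49136 \left(2602 - 1531\right) + 66025} = \frac{1}{\left(-49136\right) 1071 + 66025} = \frac{1}{-52624656 + 66025} = \frac{1}{-52558631} = - \frac{1}{52558631}$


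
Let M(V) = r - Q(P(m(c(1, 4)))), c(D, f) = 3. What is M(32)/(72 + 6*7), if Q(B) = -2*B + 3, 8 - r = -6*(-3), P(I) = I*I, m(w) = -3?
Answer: 5/114 ≈ 0.043860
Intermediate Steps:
P(I) = I²
r = -10 (r = 8 - (-6)*(-3) = 8 - 1*18 = 8 - 18 = -10)
Q(B) = 3 - 2*B
M(V) = 5 (M(V) = -10 - (3 - 2*(-3)²) = -10 - (3 - 2*9) = -10 - (3 - 18) = -10 - 1*(-15) = -10 + 15 = 5)
M(32)/(72 + 6*7) = 5/(72 + 6*7) = 5/(72 + 42) = 5/114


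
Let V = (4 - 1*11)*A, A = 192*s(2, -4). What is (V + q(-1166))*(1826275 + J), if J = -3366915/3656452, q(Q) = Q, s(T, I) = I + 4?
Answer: -3893089485971455/1828226 ≈ -2.1294e+9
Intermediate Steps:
s(T, I) = 4 + I
J = -3366915/3656452 (J = -3366915*1/3656452 = -3366915/3656452 ≈ -0.92081)
A = 0 (A = 192*(4 - 4) = 192*0 = 0)
V = 0 (V = (4 - 1*11)*0 = (4 - 11)*0 = -7*0 = 0)
(V + q(-1166))*(1826275 + J) = (0 - 1166)*(1826275 - 3366915/3656452) = -1166*6677683509385/3656452 = -3893089485971455/1828226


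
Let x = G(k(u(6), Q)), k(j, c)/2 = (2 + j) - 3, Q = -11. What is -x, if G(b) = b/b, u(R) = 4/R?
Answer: -1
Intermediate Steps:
k(j, c) = -2 + 2*j (k(j, c) = 2*((2 + j) - 3) = 2*(-1 + j) = -2 + 2*j)
G(b) = 1
x = 1
-x = -1*1 = -1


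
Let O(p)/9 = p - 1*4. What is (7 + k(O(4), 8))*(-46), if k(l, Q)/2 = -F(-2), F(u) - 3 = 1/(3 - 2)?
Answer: 46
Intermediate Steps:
F(u) = 4 (F(u) = 3 + 1/(3 - 2) = 3 + 1/1 = 3 + 1 = 4)
O(p) = -36 + 9*p (O(p) = 9*(p - 1*4) = 9*(p - 4) = 9*(-4 + p) = -36 + 9*p)
k(l, Q) = -8 (k(l, Q) = 2*(-1*4) = 2*(-4) = -8)
(7 + k(O(4), 8))*(-46) = (7 - 8)*(-46) = -1*(-46) = 46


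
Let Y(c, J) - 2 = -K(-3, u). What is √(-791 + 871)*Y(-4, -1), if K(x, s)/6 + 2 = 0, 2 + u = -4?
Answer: 56*√5 ≈ 125.22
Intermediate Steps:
u = -6 (u = -2 - 4 = -6)
K(x, s) = -12 (K(x, s) = -12 + 6*0 = -12 + 0 = -12)
Y(c, J) = 14 (Y(c, J) = 2 - 1*(-12) = 2 + 12 = 14)
√(-791 + 871)*Y(-4, -1) = √(-791 + 871)*14 = √80*14 = (4*√5)*14 = 56*√5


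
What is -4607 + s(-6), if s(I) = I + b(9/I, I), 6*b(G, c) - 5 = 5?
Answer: -13834/3 ≈ -4611.3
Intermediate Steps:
b(G, c) = 5/3 (b(G, c) = ⅚ + (⅙)*5 = ⅚ + ⅚ = 5/3)
s(I) = 5/3 + I (s(I) = I + 5/3 = 5/3 + I)
-4607 + s(-6) = -4607 + (5/3 - 6) = -4607 - 13/3 = -13834/3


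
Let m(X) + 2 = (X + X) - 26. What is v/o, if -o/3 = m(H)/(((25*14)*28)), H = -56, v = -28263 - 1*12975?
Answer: -962220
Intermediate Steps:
v = -41238 (v = -28263 - 12975 = -41238)
m(X) = -28 + 2*X (m(X) = -2 + ((X + X) - 26) = -2 + (2*X - 26) = -2 + (-26 + 2*X) = -28 + 2*X)
o = 3/70 (o = -3*(-28 + 2*(-56))/((25*14)*28) = -3*(-28 - 112)/(350*28) = -(-420)/9800 = -3*(-1/70) = 3/70 ≈ 0.042857)
v/o = -41238/3/70 = -41238*70/3 = -962220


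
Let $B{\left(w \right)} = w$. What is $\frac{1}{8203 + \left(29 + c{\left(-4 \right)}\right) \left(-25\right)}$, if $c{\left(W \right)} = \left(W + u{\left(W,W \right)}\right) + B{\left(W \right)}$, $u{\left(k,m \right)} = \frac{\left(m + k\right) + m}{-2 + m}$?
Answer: $\frac{1}{7628} \approx 0.0001311$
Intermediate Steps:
$u{\left(k,m \right)} = \frac{k + 2 m}{-2 + m}$ ($u{\left(k,m \right)} = \frac{\left(k + m\right) + m}{-2 + m} = \frac{k + 2 m}{-2 + m}$)
$c{\left(W \right)} = 2 W + \frac{3 W}{-2 + W}$ ($c{\left(W \right)} = \left(W + \frac{W + 2 W}{-2 + W}\right) + W = \left(W + \frac{3 W}{-2 + W}\right) + W = 2 W + \frac{3 W}{-2 + W}$)
$\frac{1}{8203 + \left(29 + c{\left(-4 \right)}\right) \left(-25\right)} = \frac{1}{8203 + \left(29 - \frac{4 \left(-1 + 2 \left(-4\right)\right)}{-2 - 4}\right) \left(-25\right)} = \frac{1}{8203 + \left(29 - \frac{4 \left(-1 - 8\right)}{-6}\right) \left(-25\right)} = \frac{1}{8203 + \left(29 - \left(- \frac{2}{3}\right) \left(-9\right)\right) \left(-25\right)} = \frac{1}{8203 + \left(29 - 6\right) \left(-25\right)} = \frac{1}{8203 + 23 \left(-25\right)} = \frac{1}{8203 - 575} = \frac{1}{7628}$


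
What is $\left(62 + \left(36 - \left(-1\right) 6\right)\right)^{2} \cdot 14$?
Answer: $151424$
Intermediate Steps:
$\left(62 + \left(36 - \left(-1\right) 6\right)\right)^{2} \cdot 14 = \left(62 + \left(36 - -6\right)\right)^{2} \cdot 14 = \left(62 + \left(36 + 6\right)\right)^{2} \cdot 14 = \left(62 + 42\right)^{2} \cdot 14 = 104^{2} \cdot 14 = 10816 \cdot 14 = 151424$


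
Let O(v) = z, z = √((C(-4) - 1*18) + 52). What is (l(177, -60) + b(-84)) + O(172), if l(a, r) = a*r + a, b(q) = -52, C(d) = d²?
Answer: -10495 + 5*√2 ≈ -10488.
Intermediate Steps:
z = 5*√2 (z = √(((-4)² - 1*18) + 52) = √((16 - 18) + 52) = √(-2 + 52) = √50 = 5*√2 ≈ 7.0711)
l(a, r) = a + a*r
O(v) = 5*√2
(l(177, -60) + b(-84)) + O(172) = (177*(1 - 60) - 52) + 5*√2 = (177*(-59) - 52) + 5*√2 = (-10443 - 52) + 5*√2 = -10495 + 5*√2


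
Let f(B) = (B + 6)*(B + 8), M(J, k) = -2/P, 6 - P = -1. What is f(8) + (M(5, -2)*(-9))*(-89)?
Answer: -34/7 ≈ -4.8571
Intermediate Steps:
P = 7 (P = 6 - 1*(-1) = 6 + 1 = 7)
M(J, k) = -2/7
f(B) = (6 + B)*(8 + B)
f(8) + (M(5, -2)*(-9))*(-89) = (48 + 8² + 14*8) - 2/7*(-9)*(-89) = (48 + 64 + 112) + (18/7)*(-89) = 224 - 1602/7 = -34/7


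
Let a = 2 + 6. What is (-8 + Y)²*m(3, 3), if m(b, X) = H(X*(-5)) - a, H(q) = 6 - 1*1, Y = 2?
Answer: -108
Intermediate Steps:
H(q) = 5 (H(q) = 6 - 1 = 5)
a = 8
m(b, X) = -3 (m(b, X) = 5 - 1*8 = 5 - 8 = -3)
(-8 + Y)²*m(3, 3) = (-8 + 2)²*(-3) = (-6)²*(-3) = 36*(-3) = -108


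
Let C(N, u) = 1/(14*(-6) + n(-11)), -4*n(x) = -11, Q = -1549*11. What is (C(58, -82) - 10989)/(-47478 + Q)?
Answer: 3571429/20968025 ≈ 0.17033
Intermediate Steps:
Q = -17039
n(x) = 11/4 (n(x) = -¼*(-11) = 11/4)
C(N, u) = -4/325 (C(N, u) = 1/(14*(-6) + 11/4) = 1/(-84 + 11/4) = 1/(-325/4) = -4/325)
(C(58, -82) - 10989)/(-47478 + Q) = (-4/325 - 10989)/(-47478 - 17039) = -3571429/325/(-64517) = -3571429/325*(-1/64517) = 3571429/20968025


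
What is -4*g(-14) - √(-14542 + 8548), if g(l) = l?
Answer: 56 - 9*I*√74 ≈ 56.0 - 77.421*I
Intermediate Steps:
-4*g(-14) - √(-14542 + 8548) = -4*(-14) - √(-14542 + 8548) = 56 - √(-5994) = 56 - 9*I*√74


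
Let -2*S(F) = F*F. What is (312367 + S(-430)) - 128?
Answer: 219789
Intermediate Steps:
S(F) = -F²/2 (S(F) = -F*F/2 = -F²/2)
(312367 + S(-430)) - 128 = (312367 - ½*(-430)²) - 128 = (312367 - ½*184900) - 128 = (312367 - 92450) - 128 = 219917 - 128 = 219789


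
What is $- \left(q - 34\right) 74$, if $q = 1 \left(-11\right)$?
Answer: $3330$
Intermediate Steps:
$q = -11$
$- \left(q - 34\right) 74 = - \left(-11 - 34\right) 74 = - \left(-45\right) 74 = \left(-1\right) \left(-3330\right) = 3330$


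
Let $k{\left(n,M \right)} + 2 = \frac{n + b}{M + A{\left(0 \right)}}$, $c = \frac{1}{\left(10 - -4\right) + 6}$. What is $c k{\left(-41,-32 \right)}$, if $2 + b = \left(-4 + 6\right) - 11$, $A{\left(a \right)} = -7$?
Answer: $- \frac{1}{30} \approx -0.033333$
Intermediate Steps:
$c = \frac{1}{20}$ ($c = \frac{1}{\left(10 + 4\right) + 6} = \frac{1}{14 + 6} = \frac{1}{20} \approx 0.05$)
$b = -11$ ($b = -2 + \left(\left(-4 + 6\right) - 11\right) = -2 + \left(2 - 11\right) = -2 - 9 = -11$)
$k{\left(n,M \right)} = -2 + \frac{-11 + n}{-7 + M}$ ($k{\left(n,M \right)} = -2 + \frac{n - 11}{M - 7} = -2 + \frac{-11 + n}{-7 + M}$)
$c k{\left(-41,-32 \right)} = \frac{\frac{1}{-7 - 32} \left(3 - 41 - -64\right)}{20} = \frac{\frac{1}{-39} \left(3 - 41 + 64\right)}{20} = \frac{\left(- \frac{1}{39}\right) 26}{20} = \frac{1}{20} \left(- \frac{2}{3}\right) = - \frac{1}{30}$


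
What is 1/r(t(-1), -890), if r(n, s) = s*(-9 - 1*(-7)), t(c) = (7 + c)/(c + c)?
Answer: 1/1780 ≈ 0.00056180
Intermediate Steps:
t(c) = (7 + c)/(2*c) (t(c) = (7 + c)/((2*c)) = (7 + c)*(1/(2*c)) = (7 + c)/(2*c))
r(n, s) = -2*s (r(n, s) = s*(-9 + 7) = s*(-2) = -2*s)
1/r(t(-1), -890) = 1/(-2*(-890)) = 1/1780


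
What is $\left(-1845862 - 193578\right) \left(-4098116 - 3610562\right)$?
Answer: $15721386260320$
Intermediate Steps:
$\left(-1845862 - 193578\right) \left(-4098116 - 3610562\right) = \left(-1845862 + \left(-1815316 + 1621738\right)\right) \left(-7708678\right) = \left(-1845862 - 193578\right) \left(-7708678\right) = \left(-2039440\right) \left(-7708678\right) = 15721386260320$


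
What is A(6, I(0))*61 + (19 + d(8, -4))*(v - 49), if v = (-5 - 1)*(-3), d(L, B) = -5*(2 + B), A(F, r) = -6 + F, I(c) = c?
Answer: -899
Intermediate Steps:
d(L, B) = -10 - 5*B
v = 18 (v = -6*(-3) = 18)
A(6, I(0))*61 + (19 + d(8, -4))*(v - 49) = (-6 + 6)*61 + (19 + (-10 - 5*(-4)))*(18 - 49) = 0*61 + (19 + (-10 + 20))*(-31) = 0 + (19 + 10)*(-31) = 0 + 29*(-31) = 0 - 899 = -899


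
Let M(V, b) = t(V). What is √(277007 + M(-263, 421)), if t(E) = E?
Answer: 2*√69186 ≈ 526.06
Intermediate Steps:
M(V, b) = V
√(277007 + M(-263, 421)) = √(277007 - 263) = √276744 = 2*√69186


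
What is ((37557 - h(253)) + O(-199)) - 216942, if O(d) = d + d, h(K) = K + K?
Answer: -180289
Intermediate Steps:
h(K) = 2*K
O(d) = 2*d
((37557 - h(253)) + O(-199)) - 216942 = ((37557 - 2*253) + 2*(-199)) - 216942 = ((37557 - 1*506) - 398) - 216942 = ((37557 - 506) - 398) - 216942 = (37051 - 398) - 216942 = 36653 - 216942 = -180289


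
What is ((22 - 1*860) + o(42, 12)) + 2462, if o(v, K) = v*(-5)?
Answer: 1414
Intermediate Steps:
o(v, K) = -5*v
((22 - 1*860) + o(42, 12)) + 2462 = ((22 - 1*860) - 5*42) + 2462 = ((22 - 860) - 210) + 2462 = (-838 - 210) + 2462 = -1048 + 2462 = 1414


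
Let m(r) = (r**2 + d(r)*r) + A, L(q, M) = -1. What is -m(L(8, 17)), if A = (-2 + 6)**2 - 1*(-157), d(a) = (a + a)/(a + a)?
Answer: -173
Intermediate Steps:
d(a) = 1 (d(a) = (2*a)/((2*a)) = (2*a)*(1/(2*a)) = 1)
A = 173 (A = 4**2 + 157 = 16 + 157 = 173)
m(r) = 173 + r + r**2 (m(r) = (r**2 + 1*r) + 173 = (r**2 + r) + 173 = (r + r**2) + 173 = 173 + r + r**2)
-m(L(8, 17)) = -(173 - 1 + (-1)**2) = -(173 - 1 + 1) = -1*173 = -173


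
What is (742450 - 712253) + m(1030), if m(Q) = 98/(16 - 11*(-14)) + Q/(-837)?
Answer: 2148319028/71145 ≈ 30196.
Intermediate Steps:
m(Q) = 49/85 - Q/837 (m(Q) = 98/(16 + 154) + Q*(-1/837) = 98/170 - Q/837 = 98*(1/170) - Q/837 = 49/85 - Q/837)
(742450 - 712253) + m(1030) = (742450 - 712253) + (49/85 - 1/837*1030) = 30197 + (49/85 - 1030/837) = 30197 - 46537/71145 = 2148319028/71145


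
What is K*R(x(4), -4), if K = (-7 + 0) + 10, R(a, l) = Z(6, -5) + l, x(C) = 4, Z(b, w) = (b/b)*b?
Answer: 6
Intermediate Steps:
Z(b, w) = b (Z(b, w) = 1*b = b)
R(a, l) = 6 + l
K = 3 (K = -7 + 10 = 3)
K*R(x(4), -4) = 3*(6 - 4) = 3*2 = 6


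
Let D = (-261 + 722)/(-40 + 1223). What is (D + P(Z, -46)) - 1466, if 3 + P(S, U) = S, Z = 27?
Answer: -1705425/1183 ≈ -1441.6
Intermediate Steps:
P(S, U) = -3 + S
D = 461/1183 ≈ 0.38969
(D + P(Z, -46)) - 1466 = (461/1183 + (-3 + 27)) - 1466 = (461/1183 + 24) - 1466 = 28853/1183 - 1466 = -1705425/1183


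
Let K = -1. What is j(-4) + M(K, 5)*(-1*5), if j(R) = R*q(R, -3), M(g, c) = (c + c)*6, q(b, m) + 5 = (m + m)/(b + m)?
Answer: -1984/7 ≈ -283.43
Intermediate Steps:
q(b, m) = -5 + 2*m/(b + m) (q(b, m) = -5 + (m + m)/(b + m) = -5 + (2*m)/(b + m) = -5 + 2*m/(b + m))
M(g, c) = 12*c (M(g, c) = (2*c)*6 = 12*c)
j(R) = R*(9 - 5*R)/(-3 + R) (j(R) = R*((-5*R - 3*(-3))/(R - 3)) = R*((-5*R + 9)/(-3 + R)) = R*((9 - 5*R)/(-3 + R)) = R*(9 - 5*R)/(-3 + R))
j(-4) + M(K, 5)*(-1*5) = -4*(9 - 5*(-4))/(-3 - 4) + (12*5)*(-1*5) = -4*(9 + 20)/(-7) + 60*(-5) = -4*(-⅐)*29 - 300 = 116/7 - 300 = -1984/7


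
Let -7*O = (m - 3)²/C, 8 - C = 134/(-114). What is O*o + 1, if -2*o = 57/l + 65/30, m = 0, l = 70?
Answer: 309793/256270 ≈ 1.2089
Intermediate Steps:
C = 523/57 (C = 8 - 134/(-114) = 8 - 134*(-1)/114 = 8 - 1*(-67/57) = 8 + 67/57 = 523/57 ≈ 9.1754)
o = -313/210 (o = -(57/70 + 65/30)/2 = -(57*(1/70) + 65*(1/30))/2 = -(57/70 + 13/6)/2 = -½*313/105 = -313/210 ≈ -1.4905)
O = -513/3661 (O = -(0 - 3)²/(7*523/57) = -(-3)²*57/(7*523) = -9*57/(7*523) = -⅐*513/523 = -513/3661 ≈ -0.14013)
O*o + 1 = -513/3661*(-313/210) + 1 = 53523/256270 + 1 = 309793/256270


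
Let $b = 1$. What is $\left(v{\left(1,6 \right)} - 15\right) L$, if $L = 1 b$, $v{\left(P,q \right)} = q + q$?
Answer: $-3$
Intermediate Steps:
$v{\left(P,q \right)} = 2 q$
$L = 1$ ($L = 1 \cdot 1 = 1$)
$\left(v{\left(1,6 \right)} - 15\right) L = \left(2 \cdot 6 - 15\right) 1 = \left(12 - 15\right) 1 = \left(-3\right) 1 = -3$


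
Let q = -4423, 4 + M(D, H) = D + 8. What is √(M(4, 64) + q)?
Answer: I*√4415 ≈ 66.445*I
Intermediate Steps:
M(D, H) = 4 + D (M(D, H) = -4 + (D + 8) = -4 + (8 + D) = 4 + D)
√(M(4, 64) + q) = √((4 + 4) - 4423) = √(8 - 4423) = √(-4415) = I*√4415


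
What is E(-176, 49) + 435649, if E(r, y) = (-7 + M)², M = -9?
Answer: 435905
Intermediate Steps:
E(r, y) = 256 (E(r, y) = (-7 - 9)² = (-16)² = 256)
E(-176, 49) + 435649 = 256 + 435649 = 435905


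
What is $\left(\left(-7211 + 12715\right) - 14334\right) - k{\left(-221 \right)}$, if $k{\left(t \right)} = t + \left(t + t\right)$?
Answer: $-8167$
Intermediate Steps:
$k{\left(t \right)} = 3 t$ ($k{\left(t \right)} = t + 2 t = 3 t$)
$\left(\left(-7211 + 12715\right) - 14334\right) - k{\left(-221 \right)} = \left(\left(-7211 + 12715\right) - 14334\right) - 3 \left(-221\right) = \left(5504 - 14334\right) - -663 = -8830 + 663 = -8167$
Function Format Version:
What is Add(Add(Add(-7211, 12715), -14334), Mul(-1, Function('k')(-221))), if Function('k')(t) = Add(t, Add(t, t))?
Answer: -8167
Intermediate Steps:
Function('k')(t) = Mul(3, t) (Function('k')(t) = Add(t, Mul(2, t)) = Mul(3, t))
Add(Add(Add(-7211, 12715), -14334), Mul(-1, Function('k')(-221))) = Add(Add(Add(-7211, 12715), -14334), Mul(-1, Mul(3, -221))) = Add(Add(5504, -14334), Mul(-1, -663)) = Add(-8830, 663) = -8167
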